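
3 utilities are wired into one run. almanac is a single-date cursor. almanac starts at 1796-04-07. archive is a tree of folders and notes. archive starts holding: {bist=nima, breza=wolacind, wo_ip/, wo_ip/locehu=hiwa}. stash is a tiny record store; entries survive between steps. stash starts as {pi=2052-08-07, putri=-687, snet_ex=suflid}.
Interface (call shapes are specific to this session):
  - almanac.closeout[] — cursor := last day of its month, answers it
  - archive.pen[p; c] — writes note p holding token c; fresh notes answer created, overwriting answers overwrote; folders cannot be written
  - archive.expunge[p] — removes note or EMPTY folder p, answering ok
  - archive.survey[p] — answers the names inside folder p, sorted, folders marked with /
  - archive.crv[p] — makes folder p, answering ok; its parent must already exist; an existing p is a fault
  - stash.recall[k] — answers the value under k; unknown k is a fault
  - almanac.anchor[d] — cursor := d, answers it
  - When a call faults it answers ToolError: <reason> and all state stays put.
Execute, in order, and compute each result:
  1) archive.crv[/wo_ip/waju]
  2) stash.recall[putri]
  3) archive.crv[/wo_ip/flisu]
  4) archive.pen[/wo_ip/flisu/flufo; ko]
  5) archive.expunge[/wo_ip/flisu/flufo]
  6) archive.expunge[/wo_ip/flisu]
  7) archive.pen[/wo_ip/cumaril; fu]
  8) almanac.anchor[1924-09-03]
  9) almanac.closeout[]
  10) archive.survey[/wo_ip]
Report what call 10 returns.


Answer: [cumaril, locehu, waju/]

Derivation:
! crv(p='/wo_ip/waju') == ok
! recall(k='putri') == -687
! crv(p='/wo_ip/flisu') == ok
! pen(p='/wo_ip/flisu/flufo', c='ko') == created
! expunge(p='/wo_ip/flisu/flufo') == ok
! expunge(p='/wo_ip/flisu') == ok
! pen(p='/wo_ip/cumaril', c='fu') == created
! anchor(d='1924-09-03') == 1924-09-03
! closeout() == 1924-09-30
! survey(p='/wo_ip') == [cumaril, locehu, waju/]


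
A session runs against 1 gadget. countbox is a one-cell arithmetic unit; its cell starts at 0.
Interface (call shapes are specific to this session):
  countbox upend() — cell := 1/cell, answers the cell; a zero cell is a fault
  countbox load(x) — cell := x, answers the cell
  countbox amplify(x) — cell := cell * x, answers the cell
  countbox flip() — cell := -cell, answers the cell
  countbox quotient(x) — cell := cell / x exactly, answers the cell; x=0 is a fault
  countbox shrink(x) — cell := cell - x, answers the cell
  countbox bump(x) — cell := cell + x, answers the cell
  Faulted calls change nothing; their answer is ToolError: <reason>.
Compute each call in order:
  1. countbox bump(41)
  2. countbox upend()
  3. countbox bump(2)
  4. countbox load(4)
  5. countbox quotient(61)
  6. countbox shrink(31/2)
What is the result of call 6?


·→ countbox bump(41)
·← 41
·→ countbox upend()
·← 1/41
·→ countbox bump(2)
·← 83/41
·→ countbox load(4)
·← 4
·→ countbox quotient(61)
·← 4/61
·→ countbox shrink(31/2)
·← -1883/122

Answer: -1883/122


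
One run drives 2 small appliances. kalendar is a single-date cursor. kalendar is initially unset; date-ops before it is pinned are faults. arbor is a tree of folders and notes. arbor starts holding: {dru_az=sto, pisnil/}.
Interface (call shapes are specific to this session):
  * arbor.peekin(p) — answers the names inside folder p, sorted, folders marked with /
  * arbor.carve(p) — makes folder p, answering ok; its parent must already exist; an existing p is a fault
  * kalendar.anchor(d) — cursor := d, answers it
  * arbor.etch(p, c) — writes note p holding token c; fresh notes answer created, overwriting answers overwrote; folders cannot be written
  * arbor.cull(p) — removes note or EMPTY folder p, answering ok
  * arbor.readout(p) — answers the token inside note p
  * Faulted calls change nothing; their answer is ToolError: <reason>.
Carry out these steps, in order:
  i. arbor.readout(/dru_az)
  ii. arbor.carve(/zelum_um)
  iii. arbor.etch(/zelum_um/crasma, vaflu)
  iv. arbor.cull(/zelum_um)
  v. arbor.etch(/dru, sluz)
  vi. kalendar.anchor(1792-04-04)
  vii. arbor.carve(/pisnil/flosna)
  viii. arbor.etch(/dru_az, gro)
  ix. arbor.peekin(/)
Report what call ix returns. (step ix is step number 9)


// 1. arbor.readout(p→/dru_az) => sto
// 2. arbor.carve(p→/zelum_um) => ok
// 3. arbor.etch(p→/zelum_um/crasma, c→vaflu) => created
// 4. arbor.cull(p→/zelum_um) => ToolError: not empty
// 5. arbor.etch(p→/dru, c→sluz) => created
// 6. kalendar.anchor(d→1792-04-04) => 1792-04-04
// 7. arbor.carve(p→/pisnil/flosna) => ok
// 8. arbor.etch(p→/dru_az, c→gro) => overwrote
// 9. arbor.peekin(p→/) => [dru, dru_az, pisnil/, zelum_um/]

Answer: [dru, dru_az, pisnil/, zelum_um/]


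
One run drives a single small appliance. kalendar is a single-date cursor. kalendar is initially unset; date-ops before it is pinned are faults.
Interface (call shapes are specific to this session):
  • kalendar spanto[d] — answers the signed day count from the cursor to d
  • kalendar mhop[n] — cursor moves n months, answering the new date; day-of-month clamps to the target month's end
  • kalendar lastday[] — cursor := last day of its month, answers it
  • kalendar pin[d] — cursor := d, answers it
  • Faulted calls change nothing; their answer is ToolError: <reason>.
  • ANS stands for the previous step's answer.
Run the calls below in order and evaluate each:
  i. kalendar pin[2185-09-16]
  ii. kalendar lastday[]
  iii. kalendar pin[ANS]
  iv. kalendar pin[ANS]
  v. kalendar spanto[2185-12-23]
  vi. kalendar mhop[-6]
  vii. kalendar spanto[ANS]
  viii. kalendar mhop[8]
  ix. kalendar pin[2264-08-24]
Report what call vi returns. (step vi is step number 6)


Answer: 2185-03-30

Derivation:
>> kalendar pin(d='2185-09-16')
<< 2185-09-16
>> kalendar lastday()
<< 2185-09-30
>> kalendar pin(d='ANS')
<< 2185-09-30
>> kalendar pin(d='ANS')
<< 2185-09-30
>> kalendar spanto(d='2185-12-23')
<< 84
>> kalendar mhop(n='-6')
<< 2185-03-30
>> kalendar spanto(d='ANS')
<< 0
>> kalendar mhop(n='8')
<< 2185-11-30
>> kalendar pin(d='2264-08-24')
<< 2264-08-24


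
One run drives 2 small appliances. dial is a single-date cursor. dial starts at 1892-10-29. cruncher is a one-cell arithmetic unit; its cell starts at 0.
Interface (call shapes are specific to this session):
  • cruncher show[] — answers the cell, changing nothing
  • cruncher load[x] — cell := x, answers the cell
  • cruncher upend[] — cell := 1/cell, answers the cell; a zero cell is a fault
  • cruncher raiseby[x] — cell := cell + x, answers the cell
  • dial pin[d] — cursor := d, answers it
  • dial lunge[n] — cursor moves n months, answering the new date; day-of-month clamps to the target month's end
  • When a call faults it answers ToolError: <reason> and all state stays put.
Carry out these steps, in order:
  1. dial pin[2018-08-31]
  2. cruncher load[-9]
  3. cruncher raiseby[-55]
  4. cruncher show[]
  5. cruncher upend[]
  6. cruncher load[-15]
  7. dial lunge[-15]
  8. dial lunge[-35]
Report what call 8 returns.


==> dial pin(d='2018-08-31')
<== 2018-08-31
==> cruncher load(x='-9')
<== -9
==> cruncher raiseby(x='-55')
<== -64
==> cruncher show()
<== -64
==> cruncher upend()
<== -1/64
==> cruncher load(x='-15')
<== -15
==> dial lunge(n='-15')
<== 2017-05-31
==> dial lunge(n='-35')
<== 2014-06-30

Answer: 2014-06-30


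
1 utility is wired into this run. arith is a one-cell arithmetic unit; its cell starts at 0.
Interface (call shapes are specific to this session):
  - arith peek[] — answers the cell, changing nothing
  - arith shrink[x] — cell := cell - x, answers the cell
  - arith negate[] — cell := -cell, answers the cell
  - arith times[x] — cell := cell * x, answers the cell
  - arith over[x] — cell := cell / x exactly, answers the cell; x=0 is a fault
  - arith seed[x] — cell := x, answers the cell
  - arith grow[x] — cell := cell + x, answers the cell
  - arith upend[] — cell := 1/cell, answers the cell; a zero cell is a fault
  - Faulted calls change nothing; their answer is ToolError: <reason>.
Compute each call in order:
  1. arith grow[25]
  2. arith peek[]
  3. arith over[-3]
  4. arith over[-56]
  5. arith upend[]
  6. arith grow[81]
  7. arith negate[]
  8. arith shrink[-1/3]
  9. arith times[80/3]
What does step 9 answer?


Answer: -104864/45

Derivation:
Then arith grow passing x→25, and get 25.
I use arith peek, → 25.
I invoke arith over passing x→-3, and observe -25/3.
Next I call arith over passing x→-56, — result: 25/168.
Now I run arith upend, and observe 168/25.
Calling arith grow passing x→81, yielding 2193/25.
I invoke arith negate, which returns -2193/25.
I invoke arith shrink passing x→-1/3, giving -6554/75.
I run arith times passing x→80/3, giving -104864/45.


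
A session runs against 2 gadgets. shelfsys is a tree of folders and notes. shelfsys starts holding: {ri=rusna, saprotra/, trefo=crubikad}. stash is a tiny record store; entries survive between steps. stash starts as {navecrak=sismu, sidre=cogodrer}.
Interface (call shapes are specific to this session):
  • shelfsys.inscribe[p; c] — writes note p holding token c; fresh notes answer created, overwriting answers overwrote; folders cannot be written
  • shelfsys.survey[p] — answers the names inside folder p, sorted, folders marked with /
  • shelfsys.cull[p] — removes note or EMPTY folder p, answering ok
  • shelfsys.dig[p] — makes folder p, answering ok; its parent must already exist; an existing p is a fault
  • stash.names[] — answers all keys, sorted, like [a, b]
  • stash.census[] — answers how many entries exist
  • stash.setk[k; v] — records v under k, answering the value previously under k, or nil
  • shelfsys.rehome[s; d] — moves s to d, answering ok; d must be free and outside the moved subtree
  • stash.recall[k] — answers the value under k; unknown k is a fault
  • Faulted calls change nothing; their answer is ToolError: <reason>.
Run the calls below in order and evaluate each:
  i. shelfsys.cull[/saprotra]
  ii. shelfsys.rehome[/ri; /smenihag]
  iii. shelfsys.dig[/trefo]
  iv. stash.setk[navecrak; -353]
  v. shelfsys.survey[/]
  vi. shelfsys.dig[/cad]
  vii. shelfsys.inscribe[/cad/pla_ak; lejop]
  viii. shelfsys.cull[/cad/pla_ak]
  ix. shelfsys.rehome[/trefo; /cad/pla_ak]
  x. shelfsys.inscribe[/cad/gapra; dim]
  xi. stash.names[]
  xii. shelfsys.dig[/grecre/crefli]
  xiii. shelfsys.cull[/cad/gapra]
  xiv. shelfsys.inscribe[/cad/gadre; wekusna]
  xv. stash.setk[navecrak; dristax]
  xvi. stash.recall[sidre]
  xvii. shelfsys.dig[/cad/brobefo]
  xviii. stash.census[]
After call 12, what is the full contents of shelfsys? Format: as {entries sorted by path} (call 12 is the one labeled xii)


// cull(p='/saprotra') == ok
// rehome(s='/ri', d='/smenihag') == ok
// dig(p='/trefo') == ToolError: exists
// setk(k='navecrak', v='-353') == sismu
// survey(p='/') == [smenihag, trefo]
// dig(p='/cad') == ok
// inscribe(p='/cad/pla_ak', c='lejop') == created
// cull(p='/cad/pla_ak') == ok
// rehome(s='/trefo', d='/cad/pla_ak') == ok
// inscribe(p='/cad/gapra', c='dim') == created
// names() == [navecrak, sidre]
// dig(p='/grecre/crefli') == ToolError: no parent
// cull(p='/cad/gapra') == ok
// inscribe(p='/cad/gadre', c='wekusna') == created
// setk(k='navecrak', v='dristax') == -353
// recall(k='sidre') == cogodrer
// dig(p='/cad/brobefo') == ok
// census() == 2

Answer: {cad/, cad/gapra=dim, cad/pla_ak=crubikad, smenihag=rusna}


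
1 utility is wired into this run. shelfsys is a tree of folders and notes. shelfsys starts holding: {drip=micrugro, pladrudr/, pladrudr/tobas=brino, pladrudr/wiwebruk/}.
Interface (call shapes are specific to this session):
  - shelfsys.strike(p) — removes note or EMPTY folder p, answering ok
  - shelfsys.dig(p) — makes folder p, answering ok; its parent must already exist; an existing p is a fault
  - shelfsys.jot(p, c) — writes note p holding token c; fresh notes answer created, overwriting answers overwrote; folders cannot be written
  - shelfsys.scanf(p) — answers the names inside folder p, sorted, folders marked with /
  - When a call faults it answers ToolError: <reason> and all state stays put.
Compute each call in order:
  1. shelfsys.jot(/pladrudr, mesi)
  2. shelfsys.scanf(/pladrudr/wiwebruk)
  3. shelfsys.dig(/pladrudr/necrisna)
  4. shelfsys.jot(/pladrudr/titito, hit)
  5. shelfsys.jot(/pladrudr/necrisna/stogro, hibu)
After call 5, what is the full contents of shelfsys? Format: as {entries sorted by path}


% shelfsys.jot(/pladrudr, mesi) -> ToolError: is a directory
% shelfsys.scanf(/pladrudr/wiwebruk) -> []
% shelfsys.dig(/pladrudr/necrisna) -> ok
% shelfsys.jot(/pladrudr/titito, hit) -> created
% shelfsys.jot(/pladrudr/necrisna/stogro, hibu) -> created

Answer: {drip=micrugro, pladrudr/, pladrudr/necrisna/, pladrudr/necrisna/stogro=hibu, pladrudr/titito=hit, pladrudr/tobas=brino, pladrudr/wiwebruk/}


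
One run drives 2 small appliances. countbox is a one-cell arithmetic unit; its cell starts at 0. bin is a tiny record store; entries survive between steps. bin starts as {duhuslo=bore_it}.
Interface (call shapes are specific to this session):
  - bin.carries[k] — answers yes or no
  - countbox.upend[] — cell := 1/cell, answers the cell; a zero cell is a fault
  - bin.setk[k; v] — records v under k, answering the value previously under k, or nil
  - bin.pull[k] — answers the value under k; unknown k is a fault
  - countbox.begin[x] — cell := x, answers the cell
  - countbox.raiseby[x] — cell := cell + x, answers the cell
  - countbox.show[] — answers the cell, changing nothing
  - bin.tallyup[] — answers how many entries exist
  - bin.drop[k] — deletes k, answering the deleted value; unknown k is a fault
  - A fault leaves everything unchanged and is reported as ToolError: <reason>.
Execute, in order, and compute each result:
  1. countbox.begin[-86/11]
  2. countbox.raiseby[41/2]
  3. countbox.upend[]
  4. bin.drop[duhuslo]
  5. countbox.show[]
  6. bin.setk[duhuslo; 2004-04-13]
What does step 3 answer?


Answer: 22/279

Derivation:
I use countbox.begin with x='-86/11': -86/11.
Calling countbox.raiseby with x='41/2', giving 279/22.
Using countbox.upend(), giving 22/279.
Using bin.drop with k='duhuslo': bore_it.
I use countbox.show(): 22/279.
I call bin.setk with k='duhuslo', v='2004-04-13', → nil.


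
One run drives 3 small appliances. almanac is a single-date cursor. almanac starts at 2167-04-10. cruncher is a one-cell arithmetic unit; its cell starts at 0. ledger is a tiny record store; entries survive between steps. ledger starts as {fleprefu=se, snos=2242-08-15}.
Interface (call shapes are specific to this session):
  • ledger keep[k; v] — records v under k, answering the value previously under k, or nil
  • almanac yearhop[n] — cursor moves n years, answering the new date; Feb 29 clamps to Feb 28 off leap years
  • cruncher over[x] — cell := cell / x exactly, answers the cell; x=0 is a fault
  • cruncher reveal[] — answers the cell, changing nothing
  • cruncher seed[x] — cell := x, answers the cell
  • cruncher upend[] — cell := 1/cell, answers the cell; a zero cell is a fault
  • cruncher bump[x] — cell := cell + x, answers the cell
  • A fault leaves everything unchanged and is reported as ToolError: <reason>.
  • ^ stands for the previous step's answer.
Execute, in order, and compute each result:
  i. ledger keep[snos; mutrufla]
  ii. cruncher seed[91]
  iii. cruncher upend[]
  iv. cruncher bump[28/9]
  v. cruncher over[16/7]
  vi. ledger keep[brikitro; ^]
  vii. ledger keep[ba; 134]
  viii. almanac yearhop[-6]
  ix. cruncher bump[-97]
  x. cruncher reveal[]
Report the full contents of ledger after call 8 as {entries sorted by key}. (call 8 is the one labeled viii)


Answer: {ba=134, brikitro=2557/1872, fleprefu=se, snos=mutrufla}

Derivation:
I call ledger keep on k: snos, v: mutrufla: 2242-08-15.
I run cruncher seed on x: 91, — result: 91.
Using cruncher upend, yielding 1/91.
Next I call cruncher bump on x: 28/9, and get 2557/819.
Now I run cruncher over on x: 16/7, and see 2557/1872.
I call ledger keep on k: brikitro, v: ^, and observe nil.
I use ledger keep on k: ba, v: 134: nil.
I run almanac yearhop on n: -6, and observe 2161-04-10.
I run cruncher bump on x: -97, and see -179027/1872.
Invoking cruncher reveal, giving -179027/1872.


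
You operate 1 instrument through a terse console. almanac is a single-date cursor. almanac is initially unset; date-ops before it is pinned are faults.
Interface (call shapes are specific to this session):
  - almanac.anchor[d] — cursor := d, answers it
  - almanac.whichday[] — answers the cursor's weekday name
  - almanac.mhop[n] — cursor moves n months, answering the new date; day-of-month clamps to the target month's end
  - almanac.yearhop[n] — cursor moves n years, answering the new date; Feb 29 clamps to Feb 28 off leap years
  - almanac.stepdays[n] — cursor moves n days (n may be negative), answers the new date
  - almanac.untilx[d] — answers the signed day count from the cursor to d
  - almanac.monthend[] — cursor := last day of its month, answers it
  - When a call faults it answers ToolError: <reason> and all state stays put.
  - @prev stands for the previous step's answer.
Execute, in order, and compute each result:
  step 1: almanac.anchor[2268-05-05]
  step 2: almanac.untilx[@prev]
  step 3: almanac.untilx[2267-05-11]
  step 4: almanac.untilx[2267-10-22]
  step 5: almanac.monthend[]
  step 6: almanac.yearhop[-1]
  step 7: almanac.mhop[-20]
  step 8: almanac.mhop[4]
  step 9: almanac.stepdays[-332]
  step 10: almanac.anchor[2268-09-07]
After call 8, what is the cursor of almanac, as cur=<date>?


==> almanac.anchor(2268-05-05)
<== 2268-05-05
==> almanac.untilx(@prev)
<== 0
==> almanac.untilx(2267-05-11)
<== -360
==> almanac.untilx(2267-10-22)
<== -196
==> almanac.monthend()
<== 2268-05-31
==> almanac.yearhop(-1)
<== 2267-05-31
==> almanac.mhop(-20)
<== 2265-09-30
==> almanac.mhop(4)
<== 2266-01-30
==> almanac.stepdays(-332)
<== 2265-03-04
==> almanac.anchor(2268-09-07)
<== 2268-09-07

Answer: cur=2266-01-30


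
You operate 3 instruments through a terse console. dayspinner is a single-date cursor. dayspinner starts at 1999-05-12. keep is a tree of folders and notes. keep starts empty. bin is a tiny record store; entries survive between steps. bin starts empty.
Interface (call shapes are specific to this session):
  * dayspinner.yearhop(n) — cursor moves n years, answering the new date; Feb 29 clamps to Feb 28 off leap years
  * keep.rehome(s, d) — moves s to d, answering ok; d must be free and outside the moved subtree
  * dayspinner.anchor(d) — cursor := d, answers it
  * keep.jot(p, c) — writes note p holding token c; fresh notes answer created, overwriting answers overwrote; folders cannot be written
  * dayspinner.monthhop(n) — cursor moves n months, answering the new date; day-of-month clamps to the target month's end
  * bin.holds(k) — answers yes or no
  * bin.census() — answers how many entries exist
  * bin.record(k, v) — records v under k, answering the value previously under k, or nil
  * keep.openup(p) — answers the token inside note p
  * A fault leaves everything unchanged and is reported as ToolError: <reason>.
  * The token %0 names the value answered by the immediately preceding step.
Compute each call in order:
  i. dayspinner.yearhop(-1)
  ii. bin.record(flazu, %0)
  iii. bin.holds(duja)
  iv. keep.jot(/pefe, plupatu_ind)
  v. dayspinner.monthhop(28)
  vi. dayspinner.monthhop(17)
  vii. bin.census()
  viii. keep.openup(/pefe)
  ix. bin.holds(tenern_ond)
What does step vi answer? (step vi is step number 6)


Answer: 2002-02-12

Derivation:
Calling yearhop on n→-1, → 1998-05-12.
I try record on k→flazu, v→%0, giving nil.
I use holds on k→duja, and observe no.
Using jot on p→/pefe, c→plupatu_ind, and see created.
Invoking monthhop on n→28, and get 2000-09-12.
I use monthhop on n→17, yielding 2002-02-12.
Using census(), giving 1.
Calling openup on p→/pefe, and observe plupatu_ind.
I run holds on k→tenern_ond, yielding no.


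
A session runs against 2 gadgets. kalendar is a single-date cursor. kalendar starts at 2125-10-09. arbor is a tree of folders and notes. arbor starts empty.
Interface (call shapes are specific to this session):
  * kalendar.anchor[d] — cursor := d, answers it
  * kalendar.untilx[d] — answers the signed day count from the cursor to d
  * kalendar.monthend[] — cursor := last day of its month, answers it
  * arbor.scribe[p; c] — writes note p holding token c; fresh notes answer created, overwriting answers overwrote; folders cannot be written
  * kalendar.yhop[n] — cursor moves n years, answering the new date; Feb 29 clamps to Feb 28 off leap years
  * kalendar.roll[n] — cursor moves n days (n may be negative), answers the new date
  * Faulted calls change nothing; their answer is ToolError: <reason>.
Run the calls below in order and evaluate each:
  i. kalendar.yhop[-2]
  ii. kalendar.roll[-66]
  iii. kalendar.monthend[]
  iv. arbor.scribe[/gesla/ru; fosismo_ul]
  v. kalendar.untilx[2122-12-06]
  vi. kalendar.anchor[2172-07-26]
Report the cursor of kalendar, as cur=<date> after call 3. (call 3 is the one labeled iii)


Answer: cur=2123-08-31

Derivation:
>> yhop(-2)
<< 2123-10-09
>> roll(-66)
<< 2123-08-04
>> monthend()
<< 2123-08-31
>> scribe(/gesla/ru, fosismo_ul)
<< ToolError: no parent
>> untilx(2122-12-06)
<< -268
>> anchor(2172-07-26)
<< 2172-07-26


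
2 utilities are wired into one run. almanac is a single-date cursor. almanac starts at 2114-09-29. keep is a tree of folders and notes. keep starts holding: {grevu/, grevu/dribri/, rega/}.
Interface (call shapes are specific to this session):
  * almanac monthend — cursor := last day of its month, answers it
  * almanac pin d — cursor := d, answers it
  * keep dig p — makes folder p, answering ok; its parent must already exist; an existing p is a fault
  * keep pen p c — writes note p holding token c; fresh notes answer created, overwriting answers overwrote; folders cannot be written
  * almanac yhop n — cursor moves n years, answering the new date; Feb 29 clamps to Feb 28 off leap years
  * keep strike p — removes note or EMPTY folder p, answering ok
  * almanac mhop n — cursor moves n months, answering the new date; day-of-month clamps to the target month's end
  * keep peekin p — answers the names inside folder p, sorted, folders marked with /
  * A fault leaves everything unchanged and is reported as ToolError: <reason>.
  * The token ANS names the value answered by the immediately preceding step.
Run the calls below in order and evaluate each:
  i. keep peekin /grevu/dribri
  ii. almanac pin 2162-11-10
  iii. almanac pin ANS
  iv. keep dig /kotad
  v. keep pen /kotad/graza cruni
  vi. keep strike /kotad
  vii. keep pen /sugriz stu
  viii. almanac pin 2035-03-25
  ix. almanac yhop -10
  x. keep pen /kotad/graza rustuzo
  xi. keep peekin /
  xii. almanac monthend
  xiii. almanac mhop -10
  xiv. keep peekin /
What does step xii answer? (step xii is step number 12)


·→ keep peekin(p='/grevu/dribri')
·← []
·→ almanac pin(d='2162-11-10')
·← 2162-11-10
·→ almanac pin(d='ANS')
·← 2162-11-10
·→ keep dig(p='/kotad')
·← ok
·→ keep pen(p='/kotad/graza', c='cruni')
·← created
·→ keep strike(p='/kotad')
·← ToolError: not empty
·→ keep pen(p='/sugriz', c='stu')
·← created
·→ almanac pin(d='2035-03-25')
·← 2035-03-25
·→ almanac yhop(n='-10')
·← 2025-03-25
·→ keep pen(p='/kotad/graza', c='rustuzo')
·← overwrote
·→ keep peekin(p='/')
·← [grevu/, kotad/, rega/, sugriz]
·→ almanac monthend()
·← 2025-03-31
·→ almanac mhop(n='-10')
·← 2024-05-31
·→ keep peekin(p='/')
·← [grevu/, kotad/, rega/, sugriz]

Answer: 2025-03-31


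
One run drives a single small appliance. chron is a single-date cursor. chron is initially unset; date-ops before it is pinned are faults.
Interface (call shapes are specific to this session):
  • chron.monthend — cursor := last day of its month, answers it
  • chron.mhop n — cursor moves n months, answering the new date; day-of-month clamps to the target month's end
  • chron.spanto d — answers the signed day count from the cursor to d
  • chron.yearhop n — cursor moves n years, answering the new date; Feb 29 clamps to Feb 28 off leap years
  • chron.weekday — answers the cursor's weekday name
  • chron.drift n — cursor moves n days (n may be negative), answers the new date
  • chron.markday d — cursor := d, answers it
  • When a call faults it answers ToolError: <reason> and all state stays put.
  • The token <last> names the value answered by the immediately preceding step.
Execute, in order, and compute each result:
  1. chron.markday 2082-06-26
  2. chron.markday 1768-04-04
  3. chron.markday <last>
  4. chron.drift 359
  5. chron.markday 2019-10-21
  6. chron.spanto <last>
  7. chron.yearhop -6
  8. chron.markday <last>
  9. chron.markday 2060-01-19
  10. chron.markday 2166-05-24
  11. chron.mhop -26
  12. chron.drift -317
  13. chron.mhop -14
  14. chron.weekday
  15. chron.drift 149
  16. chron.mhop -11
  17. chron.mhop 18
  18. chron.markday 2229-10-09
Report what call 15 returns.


Step: chron.markday[d→2082-06-26]
Result: 2082-06-26
Step: chron.markday[d→1768-04-04]
Result: 1768-04-04
Step: chron.markday[d→<last>]
Result: 1768-04-04
Step: chron.drift[n→359]
Result: 1769-03-29
Step: chron.markday[d→2019-10-21]
Result: 2019-10-21
Step: chron.spanto[d→<last>]
Result: 0
Step: chron.yearhop[n→-6]
Result: 2013-10-21
Step: chron.markday[d→<last>]
Result: 2013-10-21
Step: chron.markday[d→2060-01-19]
Result: 2060-01-19
Step: chron.markday[d→2166-05-24]
Result: 2166-05-24
Step: chron.mhop[n→-26]
Result: 2164-03-24
Step: chron.drift[n→-317]
Result: 2163-05-12
Step: chron.mhop[n→-14]
Result: 2162-03-12
Step: chron.weekday[]
Result: Friday
Step: chron.drift[n→149]
Result: 2162-08-08
Step: chron.mhop[n→-11]
Result: 2161-09-08
Step: chron.mhop[n→18]
Result: 2163-03-08
Step: chron.markday[d→2229-10-09]
Result: 2229-10-09

Answer: 2162-08-08


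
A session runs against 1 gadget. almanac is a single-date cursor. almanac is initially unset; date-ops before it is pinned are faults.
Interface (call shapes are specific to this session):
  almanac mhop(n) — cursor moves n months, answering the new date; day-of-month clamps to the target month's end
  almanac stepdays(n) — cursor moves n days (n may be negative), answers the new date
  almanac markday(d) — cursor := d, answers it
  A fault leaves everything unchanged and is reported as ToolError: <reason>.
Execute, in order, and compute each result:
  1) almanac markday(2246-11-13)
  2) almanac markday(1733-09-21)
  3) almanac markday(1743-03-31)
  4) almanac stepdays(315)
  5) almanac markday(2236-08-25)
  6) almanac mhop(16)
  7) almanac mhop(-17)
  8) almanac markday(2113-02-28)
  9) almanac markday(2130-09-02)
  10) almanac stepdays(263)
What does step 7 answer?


// almanac markday(d=2246-11-13) == 2246-11-13
// almanac markday(d=1733-09-21) == 1733-09-21
// almanac markday(d=1743-03-31) == 1743-03-31
// almanac stepdays(n=315) == 1744-02-09
// almanac markday(d=2236-08-25) == 2236-08-25
// almanac mhop(n=16) == 2237-12-25
// almanac mhop(n=-17) == 2236-07-25
// almanac markday(d=2113-02-28) == 2113-02-28
// almanac markday(d=2130-09-02) == 2130-09-02
// almanac stepdays(n=263) == 2131-05-23

Answer: 2236-07-25


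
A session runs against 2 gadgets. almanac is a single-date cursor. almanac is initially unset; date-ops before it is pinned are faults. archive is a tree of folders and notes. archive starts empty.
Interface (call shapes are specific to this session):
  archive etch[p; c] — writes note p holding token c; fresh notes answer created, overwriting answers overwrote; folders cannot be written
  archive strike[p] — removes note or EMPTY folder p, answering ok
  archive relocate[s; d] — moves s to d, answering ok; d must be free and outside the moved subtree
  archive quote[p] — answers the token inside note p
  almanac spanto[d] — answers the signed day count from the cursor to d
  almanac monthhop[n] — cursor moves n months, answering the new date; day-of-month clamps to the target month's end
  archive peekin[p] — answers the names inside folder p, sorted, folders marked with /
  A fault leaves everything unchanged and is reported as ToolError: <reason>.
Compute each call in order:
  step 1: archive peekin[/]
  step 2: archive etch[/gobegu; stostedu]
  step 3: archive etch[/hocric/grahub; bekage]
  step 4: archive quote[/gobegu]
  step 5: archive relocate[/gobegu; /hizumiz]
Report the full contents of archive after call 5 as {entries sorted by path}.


Answer: {hizumiz=stostedu}

Derivation:
! archive peekin(p=/) == []
! archive etch(p=/gobegu, c=stostedu) == created
! archive etch(p=/hocric/grahub, c=bekage) == ToolError: no parent
! archive quote(p=/gobegu) == stostedu
! archive relocate(s=/gobegu, d=/hizumiz) == ok


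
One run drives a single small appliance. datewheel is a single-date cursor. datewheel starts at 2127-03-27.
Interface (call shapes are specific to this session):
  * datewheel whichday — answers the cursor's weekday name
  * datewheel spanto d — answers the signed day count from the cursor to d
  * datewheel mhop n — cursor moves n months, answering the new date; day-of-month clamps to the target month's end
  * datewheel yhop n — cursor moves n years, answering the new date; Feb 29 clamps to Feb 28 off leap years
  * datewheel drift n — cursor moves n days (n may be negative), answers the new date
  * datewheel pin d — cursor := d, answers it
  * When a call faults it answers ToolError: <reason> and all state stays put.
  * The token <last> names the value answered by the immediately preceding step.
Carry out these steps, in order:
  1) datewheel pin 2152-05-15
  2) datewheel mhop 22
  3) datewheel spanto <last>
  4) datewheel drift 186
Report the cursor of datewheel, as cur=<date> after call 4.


$ datewheel pin d: 2152-05-15
[out] 2152-05-15
$ datewheel mhop n: 22
[out] 2154-03-15
$ datewheel spanto d: <last>
[out] 0
$ datewheel drift n: 186
[out] 2154-09-17

Answer: cur=2154-09-17


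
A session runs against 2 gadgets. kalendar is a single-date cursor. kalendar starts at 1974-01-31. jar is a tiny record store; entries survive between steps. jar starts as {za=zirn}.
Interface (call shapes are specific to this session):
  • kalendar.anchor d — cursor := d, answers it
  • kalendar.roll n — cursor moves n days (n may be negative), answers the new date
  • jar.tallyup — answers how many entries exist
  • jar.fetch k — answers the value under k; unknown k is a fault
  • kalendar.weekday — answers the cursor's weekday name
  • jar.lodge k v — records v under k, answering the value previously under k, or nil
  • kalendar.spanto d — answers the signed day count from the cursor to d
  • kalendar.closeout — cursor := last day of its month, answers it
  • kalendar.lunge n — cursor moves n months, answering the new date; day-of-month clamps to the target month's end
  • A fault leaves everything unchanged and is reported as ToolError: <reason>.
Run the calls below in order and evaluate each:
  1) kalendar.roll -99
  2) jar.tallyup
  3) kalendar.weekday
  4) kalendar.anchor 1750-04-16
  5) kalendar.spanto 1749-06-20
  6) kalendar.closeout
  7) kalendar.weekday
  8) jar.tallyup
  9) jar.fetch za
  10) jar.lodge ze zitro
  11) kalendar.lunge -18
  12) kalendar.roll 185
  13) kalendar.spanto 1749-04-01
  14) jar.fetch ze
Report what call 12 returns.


Answer: 1749-05-03

Derivation:
# 1. kalendar.roll(n=-99) -> 1973-10-24
# 2. jar.tallyup() -> 1
# 3. kalendar.weekday() -> Wednesday
# 4. kalendar.anchor(d=1750-04-16) -> 1750-04-16
# 5. kalendar.spanto(d=1749-06-20) -> -300
# 6. kalendar.closeout() -> 1750-04-30
# 7. kalendar.weekday() -> Thursday
# 8. jar.tallyup() -> 1
# 9. jar.fetch(k=za) -> zirn
# 10. jar.lodge(k=ze, v=zitro) -> nil
# 11. kalendar.lunge(n=-18) -> 1748-10-30
# 12. kalendar.roll(n=185) -> 1749-05-03
# 13. kalendar.spanto(d=1749-04-01) -> -32
# 14. jar.fetch(k=ze) -> zitro


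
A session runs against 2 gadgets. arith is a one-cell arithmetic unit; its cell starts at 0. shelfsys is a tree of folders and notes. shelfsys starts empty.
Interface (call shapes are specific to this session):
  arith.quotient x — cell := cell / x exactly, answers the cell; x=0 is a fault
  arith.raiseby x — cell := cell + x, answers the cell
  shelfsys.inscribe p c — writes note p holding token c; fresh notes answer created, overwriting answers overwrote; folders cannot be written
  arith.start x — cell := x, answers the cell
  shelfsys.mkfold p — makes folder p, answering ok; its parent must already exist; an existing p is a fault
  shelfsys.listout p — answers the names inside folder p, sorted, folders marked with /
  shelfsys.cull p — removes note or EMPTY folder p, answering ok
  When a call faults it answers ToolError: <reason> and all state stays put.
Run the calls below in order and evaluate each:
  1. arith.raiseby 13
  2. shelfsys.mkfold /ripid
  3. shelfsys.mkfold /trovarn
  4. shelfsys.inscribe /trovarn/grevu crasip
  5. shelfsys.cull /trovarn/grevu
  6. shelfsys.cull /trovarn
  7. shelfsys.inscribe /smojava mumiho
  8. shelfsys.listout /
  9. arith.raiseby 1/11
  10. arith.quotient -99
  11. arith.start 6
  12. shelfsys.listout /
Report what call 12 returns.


Answer: [ripid/, smojava]

Derivation:
→ arith.raiseby(x: 13)
← 13
→ shelfsys.mkfold(p: /ripid)
← ok
→ shelfsys.mkfold(p: /trovarn)
← ok
→ shelfsys.inscribe(p: /trovarn/grevu, c: crasip)
← created
→ shelfsys.cull(p: /trovarn/grevu)
← ok
→ shelfsys.cull(p: /trovarn)
← ok
→ shelfsys.inscribe(p: /smojava, c: mumiho)
← created
→ shelfsys.listout(p: /)
← [ripid/, smojava]
→ arith.raiseby(x: 1/11)
← 144/11
→ arith.quotient(x: -99)
← -16/121
→ arith.start(x: 6)
← 6
→ shelfsys.listout(p: /)
← [ripid/, smojava]


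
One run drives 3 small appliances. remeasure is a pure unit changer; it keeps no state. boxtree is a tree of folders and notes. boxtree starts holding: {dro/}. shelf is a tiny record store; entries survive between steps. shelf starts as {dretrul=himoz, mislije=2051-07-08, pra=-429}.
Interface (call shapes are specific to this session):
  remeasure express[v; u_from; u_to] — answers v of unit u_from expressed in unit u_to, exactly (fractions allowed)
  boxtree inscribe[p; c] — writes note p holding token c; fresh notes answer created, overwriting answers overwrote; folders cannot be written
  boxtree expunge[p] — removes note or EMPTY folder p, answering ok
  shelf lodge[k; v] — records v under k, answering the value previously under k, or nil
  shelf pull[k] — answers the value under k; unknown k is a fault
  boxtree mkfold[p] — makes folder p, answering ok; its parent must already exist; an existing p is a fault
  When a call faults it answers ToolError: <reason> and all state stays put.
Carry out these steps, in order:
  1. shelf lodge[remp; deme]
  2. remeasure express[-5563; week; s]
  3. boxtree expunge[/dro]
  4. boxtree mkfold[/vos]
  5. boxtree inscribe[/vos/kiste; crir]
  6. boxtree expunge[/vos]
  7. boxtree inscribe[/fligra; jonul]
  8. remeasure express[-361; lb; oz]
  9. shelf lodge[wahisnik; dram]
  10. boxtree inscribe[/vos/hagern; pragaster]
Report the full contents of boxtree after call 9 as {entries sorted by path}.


Answer: {fligra=jonul, vos/, vos/kiste=crir}

Derivation:
% shelf lodge(k: remp, v: deme) : nil
% remeasure express(v: -5563, u_from: week, u_to: s) : -3364502400
% boxtree expunge(p: /dro) : ok
% boxtree mkfold(p: /vos) : ok
% boxtree inscribe(p: /vos/kiste, c: crir) : created
% boxtree expunge(p: /vos) : ToolError: not empty
% boxtree inscribe(p: /fligra, c: jonul) : created
% remeasure express(v: -361, u_from: lb, u_to: oz) : -5776
% shelf lodge(k: wahisnik, v: dram) : nil
% boxtree inscribe(p: /vos/hagern, c: pragaster) : created


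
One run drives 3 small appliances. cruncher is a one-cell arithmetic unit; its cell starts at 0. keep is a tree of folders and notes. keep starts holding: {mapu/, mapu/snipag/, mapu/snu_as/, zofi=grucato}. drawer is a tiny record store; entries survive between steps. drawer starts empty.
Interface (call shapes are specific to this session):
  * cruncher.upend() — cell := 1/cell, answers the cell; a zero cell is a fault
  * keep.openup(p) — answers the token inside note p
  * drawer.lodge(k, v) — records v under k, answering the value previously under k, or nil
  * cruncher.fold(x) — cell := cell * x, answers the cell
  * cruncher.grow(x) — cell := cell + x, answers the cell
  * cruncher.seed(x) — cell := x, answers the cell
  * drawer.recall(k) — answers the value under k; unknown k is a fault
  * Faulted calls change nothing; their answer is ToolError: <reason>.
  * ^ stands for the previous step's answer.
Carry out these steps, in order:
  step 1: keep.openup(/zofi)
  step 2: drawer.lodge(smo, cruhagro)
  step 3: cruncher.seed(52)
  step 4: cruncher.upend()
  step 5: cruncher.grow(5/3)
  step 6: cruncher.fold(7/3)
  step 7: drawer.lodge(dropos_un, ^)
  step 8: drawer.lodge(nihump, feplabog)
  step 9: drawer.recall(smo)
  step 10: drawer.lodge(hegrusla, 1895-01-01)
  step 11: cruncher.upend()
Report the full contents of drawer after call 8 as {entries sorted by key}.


> keep.openup p→/zofi
[out] grucato
> drawer.lodge k→smo v→cruhagro
[out] nil
> cruncher.seed x→52
[out] 52
> cruncher.upend
[out] 1/52
> cruncher.grow x→5/3
[out] 263/156
> cruncher.fold x→7/3
[out] 1841/468
> drawer.lodge k→dropos_un v→^
[out] nil
> drawer.lodge k→nihump v→feplabog
[out] nil
> drawer.recall k→smo
[out] cruhagro
> drawer.lodge k→hegrusla v→1895-01-01
[out] nil
> cruncher.upend
[out] 468/1841

Answer: {dropos_un=1841/468, nihump=feplabog, smo=cruhagro}


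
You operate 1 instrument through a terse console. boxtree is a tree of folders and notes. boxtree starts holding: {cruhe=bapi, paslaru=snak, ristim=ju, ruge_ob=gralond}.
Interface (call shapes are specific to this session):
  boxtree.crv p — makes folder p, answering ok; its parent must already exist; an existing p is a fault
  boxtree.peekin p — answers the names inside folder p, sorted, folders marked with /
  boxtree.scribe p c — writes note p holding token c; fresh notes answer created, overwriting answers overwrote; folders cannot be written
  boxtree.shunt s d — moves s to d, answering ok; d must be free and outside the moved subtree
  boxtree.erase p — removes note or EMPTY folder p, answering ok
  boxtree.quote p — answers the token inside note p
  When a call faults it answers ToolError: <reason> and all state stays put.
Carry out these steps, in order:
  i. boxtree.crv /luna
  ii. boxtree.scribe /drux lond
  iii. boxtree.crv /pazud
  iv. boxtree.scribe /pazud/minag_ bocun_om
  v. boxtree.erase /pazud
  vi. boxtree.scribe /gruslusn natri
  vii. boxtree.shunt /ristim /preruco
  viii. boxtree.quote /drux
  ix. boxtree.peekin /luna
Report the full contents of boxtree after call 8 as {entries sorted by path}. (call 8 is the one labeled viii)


Answer: {cruhe=bapi, drux=lond, gruslusn=natri, luna/, paslaru=snak, pazud/, pazud/minag_=bocun_om, preruco=ju, ruge_ob=gralond}

Derivation:
·→ boxtree.crv(p='/luna')
·← ok
·→ boxtree.scribe(p='/drux', c='lond')
·← created
·→ boxtree.crv(p='/pazud')
·← ok
·→ boxtree.scribe(p='/pazud/minag_', c='bocun_om')
·← created
·→ boxtree.erase(p='/pazud')
·← ToolError: not empty
·→ boxtree.scribe(p='/gruslusn', c='natri')
·← created
·→ boxtree.shunt(s='/ristim', d='/preruco')
·← ok
·→ boxtree.quote(p='/drux')
·← lond
·→ boxtree.peekin(p='/luna')
·← []


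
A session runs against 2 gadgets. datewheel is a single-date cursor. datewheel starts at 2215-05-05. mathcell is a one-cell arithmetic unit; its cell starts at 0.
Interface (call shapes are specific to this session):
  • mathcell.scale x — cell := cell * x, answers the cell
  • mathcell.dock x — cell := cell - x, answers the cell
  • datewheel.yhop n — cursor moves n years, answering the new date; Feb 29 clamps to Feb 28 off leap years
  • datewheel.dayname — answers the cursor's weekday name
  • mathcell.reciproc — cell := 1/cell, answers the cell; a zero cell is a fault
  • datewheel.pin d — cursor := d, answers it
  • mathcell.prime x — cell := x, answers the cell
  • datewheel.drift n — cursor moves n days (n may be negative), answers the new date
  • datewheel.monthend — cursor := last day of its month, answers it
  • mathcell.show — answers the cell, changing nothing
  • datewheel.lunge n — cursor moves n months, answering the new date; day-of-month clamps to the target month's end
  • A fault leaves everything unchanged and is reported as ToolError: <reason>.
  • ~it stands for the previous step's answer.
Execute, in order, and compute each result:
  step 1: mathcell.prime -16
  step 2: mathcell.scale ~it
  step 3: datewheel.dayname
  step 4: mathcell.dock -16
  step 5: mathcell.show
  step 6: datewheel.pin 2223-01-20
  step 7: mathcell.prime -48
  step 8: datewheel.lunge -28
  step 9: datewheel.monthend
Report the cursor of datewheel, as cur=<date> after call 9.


Do: prime[x: -16]
See: -16
Do: scale[x: ~it]
See: 256
Do: dayname[]
See: Friday
Do: dock[x: -16]
See: 272
Do: show[]
See: 272
Do: pin[d: 2223-01-20]
See: 2223-01-20
Do: prime[x: -48]
See: -48
Do: lunge[n: -28]
See: 2220-09-20
Do: monthend[]
See: 2220-09-30

Answer: cur=2220-09-30
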